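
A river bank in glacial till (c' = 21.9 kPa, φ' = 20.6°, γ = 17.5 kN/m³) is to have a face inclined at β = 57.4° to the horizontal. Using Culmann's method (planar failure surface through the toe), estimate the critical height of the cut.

H_c = 19.81 m

Culmann's analysis gives the critical failure plane at α_cr = (β + φ')/2 = (57.4 + 20.6)/2 = 39.0°, and the critical height
H_c = (4c'/γ) · sinβ cosφ' / [1 − cos(β − φ')]
    = (4·21.9/17.5) · sin57.4°·cos20.6° / [1 − cos(36.8°)]
    = 5.006 · 0.8425·0.9361 / [1 − 0.8007]
    = 5.006 · 0.7886 / 0.1993
    = 19.81 m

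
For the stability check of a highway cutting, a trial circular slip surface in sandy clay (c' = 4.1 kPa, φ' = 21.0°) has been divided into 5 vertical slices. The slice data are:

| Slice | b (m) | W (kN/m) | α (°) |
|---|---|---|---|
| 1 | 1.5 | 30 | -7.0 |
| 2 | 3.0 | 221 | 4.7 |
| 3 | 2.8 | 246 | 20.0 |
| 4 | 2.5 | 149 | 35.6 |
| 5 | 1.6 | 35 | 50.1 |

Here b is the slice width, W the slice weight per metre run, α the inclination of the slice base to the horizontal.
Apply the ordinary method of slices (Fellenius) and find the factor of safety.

FS = 1.38

Ordinary method of slices: FS = Σ[c'·Δl_i + (W_i cosα_i)·tanφ'] / Σ W_i sinα_i, with Δl_i = b_i / cosα_i.
Slice 1: Δl = 1.5/cos(-7.0°) = 1.511 m; N'_1 = 30·cos(-7.0°) = 29.8; c'Δl = 6.20; W sinα = -3.7
Slice 2: Δl = 3.0/cos4.7° = 3.010 m; N'_2 = 221·cos4.7° = 220.3; c'Δl = 12.34; W sinα = 18.1
Slice 3: Δl = 2.8/cos20.0° = 2.980 m; N'_3 = 246·cos20.0° = 231.2; c'Δl = 12.22; W sinα = 84.1
Slice 4: Δl = 2.5/cos35.6° = 3.075 m; N'_4 = 149·cos35.6° = 121.2; c'Δl = 12.61; W sinα = 86.7
Slice 5: Δl = 1.6/cos50.1° = 2.494 m; N'_5 = 35·cos50.1° = 22.5; c'Δl = 10.23; W sinα = 26.9
Σc'Δl = 53.6 kN/m; ΣN' = 624.8 kN/m; ΣW sinα = 212.2 kN/m
Resisting = 53.6 + 624.8·tan21.0° = 53.6 + 239.8 = 293.4 kN/m
FS = 293.4 / 212.2 = 1.383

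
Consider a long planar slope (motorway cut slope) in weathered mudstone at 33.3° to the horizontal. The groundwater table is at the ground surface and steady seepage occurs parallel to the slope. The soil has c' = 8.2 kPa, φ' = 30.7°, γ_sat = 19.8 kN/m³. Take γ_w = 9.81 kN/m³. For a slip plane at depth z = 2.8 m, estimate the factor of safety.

With seepage parallel to the slope and the water table at the surface, the effective normal stress on the slip plane uses the buoyant unit weight γ' = γ_sat − γ_w while the driving shear stress uses γ_sat:
FS = [c' + γ' z cos²β tanφ'] / [γ_sat z sinβ cosβ]
γ' = 19.8 − 9.81 = 9.99 kN/m³
Numerator = 8.2 + 9.99·2.8·cos²33.3°·tan30.7° = 8.2 + 9.99·2.8·0.6986·0.5938 = 19.802 kPa
Denominator = 19.8·2.8·sin33.3°·cos33.3° = 19.8·2.8·0.5490·0.8358 = 25.440 kPa
FS = 19.802 / 25.440 = 0.778

FS = 0.78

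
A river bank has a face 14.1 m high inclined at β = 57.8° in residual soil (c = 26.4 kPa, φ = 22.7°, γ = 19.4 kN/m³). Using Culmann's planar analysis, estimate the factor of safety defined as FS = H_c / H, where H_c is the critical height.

H_c = (4c/γ) · sinβ cosφ / [1 − cos(β − φ)]
    = (4·26.4/19.4) · sin57.8°·cos22.7° / [1 − cos35.1°]
    = 5.443 · 0.7806 / 0.1819 = 23.37 m
FS = H_c / H = 23.37 / 14.1 = 1.657

FS = 1.66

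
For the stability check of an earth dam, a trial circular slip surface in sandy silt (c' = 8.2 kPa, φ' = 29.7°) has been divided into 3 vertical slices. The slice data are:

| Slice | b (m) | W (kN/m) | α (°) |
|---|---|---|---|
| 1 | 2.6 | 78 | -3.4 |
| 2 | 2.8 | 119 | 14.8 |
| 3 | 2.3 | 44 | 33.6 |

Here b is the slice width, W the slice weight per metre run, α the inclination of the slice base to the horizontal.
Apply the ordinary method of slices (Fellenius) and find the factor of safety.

Ordinary method of slices: FS = Σ[c'·Δl_i + (W_i cosα_i)·tanφ'] / Σ W_i sinα_i, with Δl_i = b_i / cosα_i.
Slice 1: Δl = 2.6/cos(-3.4°) = 2.605 m; N'_1 = 78·cos(-3.4°) = 77.9; c'Δl = 21.36; W sinα = -4.6
Slice 2: Δl = 2.8/cos14.8° = 2.896 m; N'_2 = 119·cos14.8° = 115.1; c'Δl = 23.75; W sinα = 30.4
Slice 3: Δl = 2.3/cos33.6° = 2.761 m; N'_3 = 44·cos33.6° = 36.6; c'Δl = 22.64; W sinα = 24.3
Σc'Δl = 67.7 kN/m; ΣN' = 229.6 kN/m; ΣW sinα = 50.1 kN/m
Resisting = 67.7 + 229.6·tan29.7° = 67.7 + 130.9 = 198.7 kN/m
FS = 198.7 / 50.1 = 3.964

FS = 3.96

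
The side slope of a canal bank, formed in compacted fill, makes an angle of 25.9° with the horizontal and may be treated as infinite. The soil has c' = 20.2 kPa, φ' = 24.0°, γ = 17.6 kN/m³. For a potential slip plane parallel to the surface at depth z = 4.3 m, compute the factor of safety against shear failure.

FS = 1.60

For an infinite slope with a slip plane parallel to the surface (no pore pressure): FS = [c' + γz cos²β tanφ'] / [γz sinβ cosβ].
γz = 17.6·4.3 = 75.68 kN/m²
Numerator = 20.2 + 75.68·cos²25.9°·tan24.0° = 20.2 + 75.68·0.8092·0.4452 = 47.466 kPa
Denominator = 75.68·sin25.9°·cos25.9° = 75.68·0.4368·0.8996 = 29.737 kPa
FS = 47.466 / 29.737 = 1.596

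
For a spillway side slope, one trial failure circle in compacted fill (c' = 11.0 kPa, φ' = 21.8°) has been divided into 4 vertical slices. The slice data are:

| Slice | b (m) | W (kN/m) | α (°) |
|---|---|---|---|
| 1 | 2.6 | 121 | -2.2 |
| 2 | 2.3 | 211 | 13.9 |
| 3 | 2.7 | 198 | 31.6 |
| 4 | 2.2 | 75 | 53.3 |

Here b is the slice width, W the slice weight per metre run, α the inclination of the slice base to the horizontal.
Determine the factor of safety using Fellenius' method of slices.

FS = 1.65

Ordinary method of slices: FS = Σ[c'·Δl_i + (W_i cosα_i)·tanφ'] / Σ W_i sinα_i, with Δl_i = b_i / cosα_i.
Slice 1: Δl = 2.6/cos(-2.2°) = 2.602 m; N'_1 = 121·cos(-2.2°) = 120.9; c'Δl = 28.62; W sinα = -4.6
Slice 2: Δl = 2.3/cos13.9° = 2.369 m; N'_2 = 211·cos13.9° = 204.8; c'Δl = 26.06; W sinα = 50.7
Slice 3: Δl = 2.7/cos31.6° = 3.170 m; N'_3 = 198·cos31.6° = 168.6; c'Δl = 34.87; W sinα = 103.7
Slice 4: Δl = 2.2/cos53.3° = 3.681 m; N'_4 = 75·cos53.3° = 44.8; c'Δl = 40.49; W sinα = 60.1
Σc'Δl = 130.0 kN/m; ΣN' = 539.2 kN/m; ΣW sinα = 209.9 kN/m
Resisting = 130.0 + 539.2·tan21.8° = 130.0 + 215.7 = 345.7 kN/m
FS = 345.7 / 209.9 = 1.647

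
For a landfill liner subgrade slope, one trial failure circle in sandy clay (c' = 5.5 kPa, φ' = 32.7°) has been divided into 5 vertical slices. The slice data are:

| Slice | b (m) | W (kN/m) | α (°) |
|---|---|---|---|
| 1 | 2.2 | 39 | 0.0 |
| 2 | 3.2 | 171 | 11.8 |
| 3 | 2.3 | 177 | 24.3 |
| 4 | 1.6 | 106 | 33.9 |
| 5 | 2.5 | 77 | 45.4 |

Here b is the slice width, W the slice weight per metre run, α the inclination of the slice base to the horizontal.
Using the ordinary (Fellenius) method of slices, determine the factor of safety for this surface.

Ordinary method of slices: FS = Σ[c'·Δl_i + (W_i cosα_i)·tanφ'] / Σ W_i sinα_i, with Δl_i = b_i / cosα_i.
Slice 1: Δl = 2.2/cos0.0° = 2.200 m; N'_1 = 39·cos0.0° = 39.0; c'Δl = 12.10; W sinα = 0.0
Slice 2: Δl = 3.2/cos11.8° = 3.269 m; N'_2 = 171·cos11.8° = 167.4; c'Δl = 17.98; W sinα = 35.0
Slice 3: Δl = 2.3/cos24.3° = 2.524 m; N'_3 = 177·cos24.3° = 161.3; c'Δl = 13.88; W sinα = 72.8
Slice 4: Δl = 1.6/cos33.9° = 1.928 m; N'_4 = 106·cos33.9° = 88.0; c'Δl = 10.60; W sinα = 59.1
Slice 5: Δl = 2.5/cos45.4° = 3.560 m; N'_5 = 77·cos45.4° = 54.1; c'Δl = 19.58; W sinα = 54.8
Σc'Δl = 74.1 kN/m; ΣN' = 509.8 kN/m; ΣW sinα = 221.8 kN/m
Resisting = 74.1 + 509.8·tan32.7° = 74.1 + 327.3 = 401.4 kN/m
FS = 401.4 / 221.8 = 1.810

FS = 1.81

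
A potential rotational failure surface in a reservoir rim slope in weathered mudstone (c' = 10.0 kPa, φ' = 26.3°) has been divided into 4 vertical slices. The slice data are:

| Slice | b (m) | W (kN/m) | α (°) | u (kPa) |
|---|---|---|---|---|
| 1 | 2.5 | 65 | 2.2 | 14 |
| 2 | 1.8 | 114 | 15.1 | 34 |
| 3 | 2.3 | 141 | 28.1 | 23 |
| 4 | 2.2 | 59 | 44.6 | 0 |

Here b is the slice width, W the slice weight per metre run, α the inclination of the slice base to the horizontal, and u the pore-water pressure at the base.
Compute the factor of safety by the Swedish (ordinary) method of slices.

Ordinary method of slices: FS = Σ[c'·Δl_i + (W_i cosα_i − u_i·Δl_i)·tanφ'] / Σ W_i sinα_i, with Δl_i = b_i / cosα_i.
Slice 1: Δl = 2.5/cos2.2° = 2.502 m; N'_1 = 65·cos2.2° − 14·2.502 = 29.9; c'Δl = 25.02; W sinα = 2.5
Slice 2: Δl = 1.8/cos15.1° = 1.864 m; N'_2 = 114·cos15.1° − 34·1.864 = 46.7; c'Δl = 18.64; W sinα = 29.7
Slice 3: Δl = 2.3/cos28.1° = 2.607 m; N'_3 = 141·cos28.1° − 23·2.607 = 64.4; c'Δl = 26.07; W sinα = 66.4
Slice 4: Δl = 2.2/cos44.6° = 3.090 m; N'_4 = 59·cos44.6° − 0·3.090 = 42.0; c'Δl = 30.90; W sinα = 41.4
Σc'Δl = 100.6 kN/m; ΣN' = 183.0 kN/m; ΣW sinα = 140.0 kN/m
Resisting = 100.6 + 183.0·tan26.3° = 100.6 + 90.5 = 191.1 kN/m
FS = 191.1 / 140.0 = 1.365

FS = 1.36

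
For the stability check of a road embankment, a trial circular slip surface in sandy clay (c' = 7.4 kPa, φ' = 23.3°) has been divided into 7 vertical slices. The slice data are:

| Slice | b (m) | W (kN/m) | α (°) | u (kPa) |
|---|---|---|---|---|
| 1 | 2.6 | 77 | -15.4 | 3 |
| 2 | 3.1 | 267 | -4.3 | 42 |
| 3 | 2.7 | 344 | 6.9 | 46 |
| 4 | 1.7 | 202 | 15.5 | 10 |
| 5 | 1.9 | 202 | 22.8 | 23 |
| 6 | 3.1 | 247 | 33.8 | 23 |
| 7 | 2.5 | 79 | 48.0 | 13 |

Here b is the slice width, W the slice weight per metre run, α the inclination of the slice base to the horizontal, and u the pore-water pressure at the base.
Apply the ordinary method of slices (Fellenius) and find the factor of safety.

Ordinary method of slices: FS = Σ[c'·Δl_i + (W_i cosα_i − u_i·Δl_i)·tanφ'] / Σ W_i sinα_i, with Δl_i = b_i / cosα_i.
Slice 1: Δl = 2.6/cos(-15.4°) = 2.697 m; N'_1 = 77·cos(-15.4°) − 3·2.697 = 66.1; c'Δl = 19.96; W sinα = -20.4
Slice 2: Δl = 3.1/cos(-4.3°) = 3.109 m; N'_2 = 267·cos(-4.3°) − 42·3.109 = 135.7; c'Δl = 23.00; W sinα = -20.0
Slice 3: Δl = 2.7/cos6.9° = 2.720 m; N'_3 = 344·cos6.9° − 46·2.720 = 216.4; c'Δl = 20.13; W sinα = 41.3
Slice 4: Δl = 1.7/cos15.5° = 1.764 m; N'_4 = 202·cos15.5° − 10·1.764 = 177.0; c'Δl = 13.05; W sinα = 54.0
Slice 5: Δl = 1.9/cos22.8° = 2.061 m; N'_5 = 202·cos22.8° − 23·2.061 = 138.8; c'Δl = 15.25; W sinα = 78.3
Slice 6: Δl = 3.1/cos33.8° = 3.731 m; N'_6 = 247·cos33.8° − 23·3.731 = 119.5; c'Δl = 27.61; W sinα = 137.4
Slice 7: Δl = 2.5/cos48.0° = 3.736 m; N'_7 = 79·cos48.0° − 13·3.736 = 4.3; c'Δl = 27.65; W sinα = 58.7
Σc'Δl = 146.6 kN/m; ΣN' = 857.8 kN/m; ΣW sinα = 329.2 kN/m
Resisting = 146.6 + 857.8·tan23.3° = 146.6 + 369.4 = 516.1 kN/m
FS = 516.1 / 329.2 = 1.567

FS = 1.57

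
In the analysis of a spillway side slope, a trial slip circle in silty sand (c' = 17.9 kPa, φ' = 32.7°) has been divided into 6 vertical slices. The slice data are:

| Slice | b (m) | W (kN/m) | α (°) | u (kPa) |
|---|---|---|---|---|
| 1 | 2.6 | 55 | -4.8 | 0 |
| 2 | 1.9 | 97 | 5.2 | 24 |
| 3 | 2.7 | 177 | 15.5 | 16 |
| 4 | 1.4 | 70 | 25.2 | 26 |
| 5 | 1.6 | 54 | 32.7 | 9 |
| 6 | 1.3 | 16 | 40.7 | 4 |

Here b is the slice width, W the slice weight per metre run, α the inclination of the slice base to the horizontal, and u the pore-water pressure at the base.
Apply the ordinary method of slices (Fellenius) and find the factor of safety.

FS = 3.38

Ordinary method of slices: FS = Σ[c'·Δl_i + (W_i cosα_i − u_i·Δl_i)·tanφ'] / Σ W_i sinα_i, with Δl_i = b_i / cosα_i.
Slice 1: Δl = 2.6/cos(-4.8°) = 2.609 m; N'_1 = 55·cos(-4.8°) − 0·2.609 = 54.8; c'Δl = 46.70; W sinα = -4.6
Slice 2: Δl = 1.9/cos5.2° = 1.908 m; N'_2 = 97·cos5.2° − 24·1.908 = 50.8; c'Δl = 34.15; W sinα = 8.8
Slice 3: Δl = 2.7/cos15.5° = 2.802 m; N'_3 = 177·cos15.5° − 16·2.802 = 125.7; c'Δl = 50.15; W sinα = 47.3
Slice 4: Δl = 1.4/cos25.2° = 1.547 m; N'_4 = 70·cos25.2° − 26·1.547 = 23.1; c'Δl = 27.70; W sinα = 29.8
Slice 5: Δl = 1.6/cos32.7° = 1.901 m; N'_5 = 54·cos32.7° − 9·1.901 = 28.3; c'Δl = 34.03; W sinα = 29.2
Slice 6: Δl = 1.3/cos40.7° = 1.715 m; N'_6 = 16·cos40.7° − 4·1.715 = 5.3; c'Δl = 30.69; W sinα = 10.4
Σc'Δl = 223.4 kN/m; ΣN' = 288.1 kN/m; ΣW sinα = 120.9 kN/m
Resisting = 223.4 + 288.1·tan32.7° = 223.4 + 184.9 = 408.4 kN/m
FS = 408.4 / 120.9 = 3.378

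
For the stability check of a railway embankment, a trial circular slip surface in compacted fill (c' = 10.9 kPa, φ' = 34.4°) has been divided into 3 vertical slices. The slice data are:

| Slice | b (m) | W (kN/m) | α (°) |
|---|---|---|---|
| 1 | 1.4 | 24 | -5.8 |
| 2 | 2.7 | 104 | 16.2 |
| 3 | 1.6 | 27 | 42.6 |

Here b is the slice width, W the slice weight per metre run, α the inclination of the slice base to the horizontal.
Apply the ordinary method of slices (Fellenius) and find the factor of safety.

Ordinary method of slices: FS = Σ[c'·Δl_i + (W_i cosα_i)·tanφ'] / Σ W_i sinα_i, with Δl_i = b_i / cosα_i.
Slice 1: Δl = 1.4/cos(-5.8°) = 1.407 m; N'_1 = 24·cos(-5.8°) = 23.9; c'Δl = 15.34; W sinα = -2.4
Slice 2: Δl = 2.7/cos16.2° = 2.812 m; N'_2 = 104·cos16.2° = 99.9; c'Δl = 30.65; W sinα = 29.0
Slice 3: Δl = 1.6/cos42.6° = 2.174 m; N'_3 = 27·cos42.6° = 19.9; c'Δl = 23.69; W sinα = 18.3
Σc'Δl = 69.7 kN/m; ΣN' = 143.6 kN/m; ΣW sinα = 44.9 kN/m
Resisting = 69.7 + 143.6·tan34.4° = 69.7 + 98.3 = 168.0 kN/m
FS = 168.0 / 44.9 = 3.745

FS = 3.74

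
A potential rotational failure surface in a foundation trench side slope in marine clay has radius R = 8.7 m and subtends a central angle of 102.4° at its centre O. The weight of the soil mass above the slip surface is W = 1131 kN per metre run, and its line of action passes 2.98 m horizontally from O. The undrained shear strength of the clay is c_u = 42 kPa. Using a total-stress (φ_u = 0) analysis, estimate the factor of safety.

FS = 1.69

Taking moments about the centre O, the resisting moment is provided by the undrained shear strength acting along the arc:
Arc length L_a = R·θ = 8.7·(102.4°·π/180) = 8.7·1.7872 = 15.55 m
M_R = c_u·L_a·R = 42·15.55·8.7 = 5681.5 kN·m/m
M_D = W·d = 1131·2.98 = 3370.4 kN·m/m
FS = M_R / M_D = 5681.5 / 3370.4 = 1.686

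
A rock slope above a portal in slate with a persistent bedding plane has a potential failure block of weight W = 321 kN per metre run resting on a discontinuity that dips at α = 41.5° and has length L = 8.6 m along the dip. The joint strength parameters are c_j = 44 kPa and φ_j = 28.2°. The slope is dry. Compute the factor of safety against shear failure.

FS = 2.39

Resolving the block weight along and normal to the plane and applying the Mohr–Coulomb strength on the joint:
N' = W cosα = 321·cos41.5° = 240.4 kN/m
Driving force T = W sinα = 321·sin41.5° = 212.7 kN/m
Resisting force R = c_j·L + N'·tanφ_j = 44·8.6 + 240.4·tan28.2° = 378.4 + 128.9 = 507.3 kN/m
FS = R / T = 507.3 / 212.7 = 2.385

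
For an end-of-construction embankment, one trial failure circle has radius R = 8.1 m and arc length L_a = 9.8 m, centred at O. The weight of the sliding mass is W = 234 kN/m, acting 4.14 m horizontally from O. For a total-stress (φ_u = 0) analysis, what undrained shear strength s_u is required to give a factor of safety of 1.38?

s_u = 16.8 kPa

FS = s_u·L_a·R / (W·d), so s_u = FS·W·d / (L_a·R).
s_u = 1.38·234·4.14 / (9.80·8.1) = 1336.9 / 79.38 = 16.84 kPa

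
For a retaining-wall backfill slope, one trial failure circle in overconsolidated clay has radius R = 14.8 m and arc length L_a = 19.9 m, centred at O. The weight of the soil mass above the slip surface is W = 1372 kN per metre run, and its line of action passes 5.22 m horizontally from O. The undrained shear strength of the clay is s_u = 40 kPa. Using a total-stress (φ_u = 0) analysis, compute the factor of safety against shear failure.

FS = 1.64

Taking moments about the centre O, the resisting moment is provided by the undrained shear strength acting along the arc:
M_R = s_u·L_a·R = 40·19.90·14.8 = 11780.8 kN·m/m
M_D = W·d = 1372·5.22 = 7161.8 kN·m/m
FS = M_R / M_D = 11780.8 / 7161.8 = 1.645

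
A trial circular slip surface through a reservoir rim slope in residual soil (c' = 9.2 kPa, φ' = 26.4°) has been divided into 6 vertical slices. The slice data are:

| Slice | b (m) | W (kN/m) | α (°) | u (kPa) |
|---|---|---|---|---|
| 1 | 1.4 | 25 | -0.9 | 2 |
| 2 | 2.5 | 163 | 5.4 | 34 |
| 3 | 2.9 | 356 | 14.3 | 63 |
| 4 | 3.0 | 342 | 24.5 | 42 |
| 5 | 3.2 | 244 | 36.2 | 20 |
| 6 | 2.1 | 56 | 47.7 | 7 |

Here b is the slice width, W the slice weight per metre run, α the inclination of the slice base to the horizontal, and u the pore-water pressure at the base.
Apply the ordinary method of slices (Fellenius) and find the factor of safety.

FS = 1.02

Ordinary method of slices: FS = Σ[c'·Δl_i + (W_i cosα_i − u_i·Δl_i)·tanφ'] / Σ W_i sinα_i, with Δl_i = b_i / cosα_i.
Slice 1: Δl = 1.4/cos(-0.9°) = 1.400 m; N'_1 = 25·cos(-0.9°) − 2·1.400 = 22.2; c'Δl = 12.88; W sinα = -0.4
Slice 2: Δl = 2.5/cos5.4° = 2.511 m; N'_2 = 163·cos5.4° − 34·2.511 = 76.9; c'Δl = 23.10; W sinα = 15.3
Slice 3: Δl = 2.9/cos14.3° = 2.993 m; N'_3 = 356·cos14.3° − 63·2.993 = 156.4; c'Δl = 27.53; W sinα = 87.9
Slice 4: Δl = 3.0/cos24.5° = 3.297 m; N'_4 = 342·cos24.5° − 42·3.297 = 172.7; c'Δl = 30.33; W sinα = 141.8
Slice 5: Δl = 3.2/cos36.2° = 3.965 m; N'_5 = 244·cos36.2° − 20·3.965 = 117.6; c'Δl = 36.48; W sinα = 144.1
Slice 6: Δl = 2.1/cos47.7° = 3.120 m; N'_6 = 56·cos47.7° − 7·3.120 = 15.8; c'Δl = 28.71; W sinα = 41.4
Σc'Δl = 159.0 kN/m; ΣN' = 561.7 kN/m; ΣW sinα = 430.2 kN/m
Resisting = 159.0 + 561.7·tan26.4° = 159.0 + 278.8 = 437.9 kN/m
FS = 437.9 / 430.2 = 1.018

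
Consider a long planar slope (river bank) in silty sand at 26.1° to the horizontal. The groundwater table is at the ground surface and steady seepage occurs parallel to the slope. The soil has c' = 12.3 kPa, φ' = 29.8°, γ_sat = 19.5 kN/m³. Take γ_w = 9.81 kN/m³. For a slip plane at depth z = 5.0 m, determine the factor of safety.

With seepage parallel to the slope and the water table at the surface, the effective normal stress on the slip plane uses the buoyant unit weight γ' = γ_sat − γ_w while the driving shear stress uses γ_sat:
FS = [c' + γ' z cos²β tanφ'] / [γ_sat z sinβ cosβ]
γ' = 19.5 − 9.81 = 9.69 kN/m³
Numerator = 12.3 + 9.69·5.0·cos²26.1°·tan29.8° = 12.3 + 9.69·5.0·0.8065·0.5727 = 34.677 kPa
Denominator = 19.5·5.0·sin26.1°·cos26.1° = 19.5·5.0·0.4399·0.8980 = 38.520 kPa
FS = 34.677 / 38.520 = 0.900

FS = 0.90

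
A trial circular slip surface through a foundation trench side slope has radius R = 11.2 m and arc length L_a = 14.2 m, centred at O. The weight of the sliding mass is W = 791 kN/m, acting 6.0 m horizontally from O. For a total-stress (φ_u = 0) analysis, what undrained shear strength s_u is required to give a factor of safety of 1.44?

FS = s_u·L_a·R / (W·d), so s_u = FS·W·d / (L_a·R).
s_u = 1.44·791·6.0 / (14.20·11.2) = 6834.2 / 159.04 = 42.97 kPa

s_u = 43.0 kPa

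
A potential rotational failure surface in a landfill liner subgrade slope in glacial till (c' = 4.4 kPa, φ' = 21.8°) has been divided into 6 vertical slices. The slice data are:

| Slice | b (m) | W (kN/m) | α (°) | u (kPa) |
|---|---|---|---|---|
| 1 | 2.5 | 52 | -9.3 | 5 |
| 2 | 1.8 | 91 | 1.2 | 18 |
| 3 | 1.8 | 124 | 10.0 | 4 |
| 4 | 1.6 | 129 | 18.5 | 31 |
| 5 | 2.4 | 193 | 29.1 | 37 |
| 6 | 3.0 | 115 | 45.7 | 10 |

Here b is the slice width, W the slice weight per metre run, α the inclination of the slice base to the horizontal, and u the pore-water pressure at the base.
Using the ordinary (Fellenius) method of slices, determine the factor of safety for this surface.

Ordinary method of slices: FS = Σ[c'·Δl_i + (W_i cosα_i − u_i·Δl_i)·tanφ'] / Σ W_i sinα_i, with Δl_i = b_i / cosα_i.
Slice 1: Δl = 2.5/cos(-9.3°) = 2.533 m; N'_1 = 52·cos(-9.3°) − 5·2.533 = 38.7; c'Δl = 11.15; W sinα = -8.4
Slice 2: Δl = 1.8/cos1.2° = 1.800 m; N'_2 = 91·cos1.2° − 18·1.800 = 58.6; c'Δl = 7.92; W sinα = 1.9
Slice 3: Δl = 1.8/cos10.0° = 1.828 m; N'_3 = 124·cos10.0° − 4·1.828 = 114.8; c'Δl = 8.04; W sinα = 21.5
Slice 4: Δl = 1.6/cos18.5° = 1.687 m; N'_4 = 129·cos18.5° − 31·1.687 = 70.0; c'Δl = 7.42; W sinα = 40.9
Slice 5: Δl = 2.4/cos29.1° = 2.747 m; N'_5 = 193·cos29.1° − 37·2.747 = 67.0; c'Δl = 12.09; W sinα = 93.9
Slice 6: Δl = 3.0/cos45.7° = 4.295 m; N'_6 = 115·cos45.7° − 10·4.295 = 37.4; c'Δl = 18.90; W sinα = 82.3
Σc'Δl = 65.5 kN/m; ΣN' = 386.4 kN/m; ΣW sinα = 232.1 kN/m
Resisting = 65.5 + 386.4·tan21.8° = 65.5 + 154.6 = 220.1 kN/m
FS = 220.1 / 232.1 = 0.948

FS = 0.95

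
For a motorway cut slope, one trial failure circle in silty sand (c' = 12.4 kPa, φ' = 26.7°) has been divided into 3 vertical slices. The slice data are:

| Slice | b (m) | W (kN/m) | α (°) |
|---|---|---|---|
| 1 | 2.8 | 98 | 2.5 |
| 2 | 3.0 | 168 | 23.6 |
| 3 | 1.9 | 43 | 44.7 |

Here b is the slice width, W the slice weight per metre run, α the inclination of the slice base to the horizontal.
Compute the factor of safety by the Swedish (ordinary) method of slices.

Ordinary method of slices: FS = Σ[c'·Δl_i + (W_i cosα_i)·tanφ'] / Σ W_i sinα_i, with Δl_i = b_i / cosα_i.
Slice 1: Δl = 2.8/cos2.5° = 2.803 m; N'_1 = 98·cos2.5° = 97.9; c'Δl = 34.75; W sinα = 4.3
Slice 2: Δl = 3.0/cos23.6° = 3.274 m; N'_2 = 168·cos23.6° = 153.9; c'Δl = 40.60; W sinα = 67.3
Slice 3: Δl = 1.9/cos44.7° = 2.673 m; N'_3 = 43·cos44.7° = 30.6; c'Δl = 33.15; W sinα = 30.2
Σc'Δl = 108.5 kN/m; ΣN' = 282.4 kN/m; ΣW sinα = 101.8 kN/m
Resisting = 108.5 + 282.4·tan26.7° = 108.5 + 142.0 = 250.5 kN/m
FS = 250.5 / 101.8 = 2.462

FS = 2.46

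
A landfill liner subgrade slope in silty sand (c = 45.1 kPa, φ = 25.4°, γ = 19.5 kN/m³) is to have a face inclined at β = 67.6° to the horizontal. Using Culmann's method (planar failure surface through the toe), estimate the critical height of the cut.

H_c = 29.81 m

Culmann's analysis gives the critical failure plane at α_cr = (β + φ)/2 = (67.6 + 25.4)/2 = 46.5°, and the critical height
H_c = (4c/γ) · sinβ cosφ / [1 − cos(β − φ)]
    = (4·45.1/19.5) · sin67.6°·cos25.4° / [1 − cos(42.2°)]
    = 9.251 · 0.9245·0.9033 / [1 − 0.7408]
    = 9.251 · 0.8352 / 0.2592
    = 29.81 m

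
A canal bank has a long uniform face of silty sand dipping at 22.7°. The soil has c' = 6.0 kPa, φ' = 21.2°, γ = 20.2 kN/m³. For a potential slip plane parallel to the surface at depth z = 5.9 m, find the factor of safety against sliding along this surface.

For an infinite slope with a slip plane parallel to the surface (no pore pressure): FS = [c' + γz cos²β tanφ'] / [γz sinβ cosβ].
γz = 20.2·5.9 = 119.18 kN/m²
Numerator = 6.0 + 119.18·cos²22.7°·tan21.2° = 6.0 + 119.18·0.8511·0.3879 = 45.343 kPa
Denominator = 119.18·sin22.7°·cos22.7° = 119.18·0.3859·0.9225 = 42.430 kPa
FS = 45.343 / 42.430 = 1.069

FS = 1.07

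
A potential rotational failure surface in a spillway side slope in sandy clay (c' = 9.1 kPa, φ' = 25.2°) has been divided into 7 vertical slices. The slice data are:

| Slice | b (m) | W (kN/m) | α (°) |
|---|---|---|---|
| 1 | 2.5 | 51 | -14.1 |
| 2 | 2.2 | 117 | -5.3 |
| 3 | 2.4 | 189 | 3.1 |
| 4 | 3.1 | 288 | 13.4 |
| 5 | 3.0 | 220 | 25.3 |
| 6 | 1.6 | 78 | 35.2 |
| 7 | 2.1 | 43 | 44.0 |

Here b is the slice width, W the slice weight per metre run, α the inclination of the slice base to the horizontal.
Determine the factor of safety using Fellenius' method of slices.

Ordinary method of slices: FS = Σ[c'·Δl_i + (W_i cosα_i)·tanφ'] / Σ W_i sinα_i, with Δl_i = b_i / cosα_i.
Slice 1: Δl = 2.5/cos(-14.1°) = 2.578 m; N'_1 = 51·cos(-14.1°) = 49.5; c'Δl = 23.46; W sinα = -12.4
Slice 2: Δl = 2.2/cos(-5.3°) = 2.209 m; N'_2 = 117·cos(-5.3°) = 116.5; c'Δl = 20.11; W sinα = -10.8
Slice 3: Δl = 2.4/cos3.1° = 2.404 m; N'_3 = 189·cos3.1° = 188.7; c'Δl = 21.87; W sinα = 10.2
Slice 4: Δl = 3.1/cos13.4° = 3.187 m; N'_4 = 288·cos13.4° = 280.2; c'Δl = 29.00; W sinα = 66.7
Slice 5: Δl = 3.0/cos25.3° = 3.318 m; N'_5 = 220·cos25.3° = 198.9; c'Δl = 30.20; W sinα = 94.0
Slice 6: Δl = 1.6/cos35.2° = 1.958 m; N'_6 = 78·cos35.2° = 63.7; c'Δl = 17.82; W sinα = 45.0
Slice 7: Δl = 2.1/cos44.0° = 2.919 m; N'_7 = 43·cos44.0° = 30.9; c'Δl = 26.57; W sinα = 29.9
Σc'Δl = 169.0 kN/m; ΣN' = 928.4 kN/m; ΣW sinα = 222.6 kN/m
Resisting = 169.0 + 928.4·tan25.2° = 169.0 + 436.9 = 605.9 kN/m
FS = 605.9 / 222.6 = 2.722

FS = 2.72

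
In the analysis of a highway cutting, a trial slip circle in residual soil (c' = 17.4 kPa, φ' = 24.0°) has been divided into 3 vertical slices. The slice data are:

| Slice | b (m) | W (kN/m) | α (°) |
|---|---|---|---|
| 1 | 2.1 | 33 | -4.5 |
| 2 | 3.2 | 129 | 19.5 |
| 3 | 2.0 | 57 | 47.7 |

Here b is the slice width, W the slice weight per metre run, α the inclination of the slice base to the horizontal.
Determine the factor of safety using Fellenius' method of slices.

Ordinary method of slices: FS = Σ[c'·Δl_i + (W_i cosα_i)·tanφ'] / Σ W_i sinα_i, with Δl_i = b_i / cosα_i.
Slice 1: Δl = 2.1/cos(-4.5°) = 2.106 m; N'_1 = 33·cos(-4.5°) = 32.9; c'Δl = 36.65; W sinα = -2.6
Slice 2: Δl = 3.2/cos19.5° = 3.395 m; N'_2 = 129·cos19.5° = 121.6; c'Δl = 59.07; W sinα = 43.1
Slice 3: Δl = 2.0/cos47.7° = 2.972 m; N'_3 = 57·cos47.7° = 38.4; c'Δl = 51.71; W sinα = 42.2
Σc'Δl = 147.4 kN/m; ΣN' = 192.9 kN/m; ΣW sinα = 82.6 kN/m
Resisting = 147.4 + 192.9·tan24.0° = 147.4 + 85.9 = 233.3 kN/m
FS = 233.3 / 82.6 = 2.823

FS = 2.82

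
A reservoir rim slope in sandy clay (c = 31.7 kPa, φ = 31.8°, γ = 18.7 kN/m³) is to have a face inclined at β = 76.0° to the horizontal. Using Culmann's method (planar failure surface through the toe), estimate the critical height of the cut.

Culmann's analysis gives the critical failure plane at α_cr = (β + φ)/2 = (76.0 + 31.8)/2 = 53.9°, and the critical height
H_c = (4c/γ) · sinβ cosφ / [1 − cos(β − φ)]
    = (4·31.7/18.7) · sin76.0°·cos31.8° / [1 − cos(44.2°)]
    = 6.781 · 0.9703·0.8499 / [1 − 0.7169]
    = 6.781 · 0.8246 / 0.2831
    = 19.75 m

H_c = 19.75 m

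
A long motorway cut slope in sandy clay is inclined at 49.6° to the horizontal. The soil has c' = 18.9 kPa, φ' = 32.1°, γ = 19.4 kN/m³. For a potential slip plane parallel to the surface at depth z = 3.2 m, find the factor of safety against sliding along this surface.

For an infinite slope with a slip plane parallel to the surface (no pore pressure): FS = [c' + γz cos²β tanφ'] / [γz sinβ cosβ].
γz = 19.4·3.2 = 62.08 kN/m²
Numerator = 18.9 + 62.08·cos²49.6°·tan32.1° = 18.9 + 62.08·0.4201·0.6273 = 35.258 kPa
Denominator = 62.08·sin49.6°·cos49.6° = 62.08·0.7615·0.6481 = 30.641 kPa
FS = 35.258 / 30.641 = 1.151

FS = 1.15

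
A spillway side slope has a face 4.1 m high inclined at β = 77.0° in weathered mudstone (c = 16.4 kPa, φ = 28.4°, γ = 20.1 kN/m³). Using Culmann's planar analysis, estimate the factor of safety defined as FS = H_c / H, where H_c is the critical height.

FS = 2.01

H_c = (4c/γ) · sinβ cosφ / [1 − cos(β − φ)]
    = (4·16.4/20.1) · sin77.0°·cos28.4° / [1 − cos48.6°]
    = 3.264 · 0.8571 / 0.3387 = 8.26 m
FS = H_c / H = 8.26 / 4.1 = 2.014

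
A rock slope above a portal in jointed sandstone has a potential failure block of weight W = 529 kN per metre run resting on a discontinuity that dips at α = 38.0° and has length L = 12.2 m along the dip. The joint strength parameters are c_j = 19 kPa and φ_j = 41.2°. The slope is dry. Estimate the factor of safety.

FS = 1.83

Resolving the block weight along and normal to the plane and applying the Mohr–Coulomb strength on the joint:
N' = W cosα = 529·cos38.0° = 416.9 kN/m
Driving force T = W sinα = 529·sin38.0° = 325.7 kN/m
Resisting force R = c_j·L + N'·tanφ_j = 19·12.2 + 416.9·tan41.2° = 231.8 + 364.9 = 596.7 kN/m
FS = R / T = 596.7 / 325.7 = 1.832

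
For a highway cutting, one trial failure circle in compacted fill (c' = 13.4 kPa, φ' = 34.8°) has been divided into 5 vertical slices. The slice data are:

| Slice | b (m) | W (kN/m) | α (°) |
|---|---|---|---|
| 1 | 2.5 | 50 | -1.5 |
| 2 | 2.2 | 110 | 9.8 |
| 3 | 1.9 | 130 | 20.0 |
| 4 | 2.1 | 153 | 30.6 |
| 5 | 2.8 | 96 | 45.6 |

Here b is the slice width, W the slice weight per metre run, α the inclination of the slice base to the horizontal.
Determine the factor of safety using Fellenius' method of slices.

Ordinary method of slices: FS = Σ[c'·Δl_i + (W_i cosα_i)·tanφ'] / Σ W_i sinα_i, with Δl_i = b_i / cosα_i.
Slice 1: Δl = 2.5/cos(-1.5°) = 2.501 m; N'_1 = 50·cos(-1.5°) = 50.0; c'Δl = 33.51; W sinα = -1.3
Slice 2: Δl = 2.2/cos9.8° = 2.233 m; N'_2 = 110·cos9.8° = 108.4; c'Δl = 29.92; W sinα = 18.7
Slice 3: Δl = 1.9/cos20.0° = 2.022 m; N'_3 = 130·cos20.0° = 122.2; c'Δl = 27.09; W sinα = 44.5
Slice 4: Δl = 2.1/cos30.6° = 2.440 m; N'_4 = 153·cos30.6° = 131.7; c'Δl = 32.69; W sinα = 77.9
Slice 5: Δl = 2.8/cos45.6° = 4.002 m; N'_5 = 96·cos45.6° = 67.2; c'Δl = 53.63; W sinα = 68.6
Σc'Δl = 176.8 kN/m; ΣN' = 479.4 kN/m; ΣW sinα = 208.3 kN/m
Resisting = 176.8 + 479.4·tan34.8° = 176.8 + 333.2 = 510.0 kN/m
FS = 510.0 / 208.3 = 2.448

FS = 2.45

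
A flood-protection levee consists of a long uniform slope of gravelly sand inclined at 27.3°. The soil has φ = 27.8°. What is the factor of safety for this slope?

FS = 1.02

For a dry cohesionless infinite slope the factor of safety is FS = tanφ / tanβ.
FS = tan27.8° / tan27.3° = 0.5272 / 0.5161 = 1.022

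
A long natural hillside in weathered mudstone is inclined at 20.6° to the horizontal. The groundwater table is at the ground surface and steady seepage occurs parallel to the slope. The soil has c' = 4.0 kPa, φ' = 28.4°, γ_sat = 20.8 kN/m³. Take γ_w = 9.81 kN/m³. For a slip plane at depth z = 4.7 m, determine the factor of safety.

With seepage parallel to the slope and the water table at the surface, the effective normal stress on the slip plane uses the buoyant unit weight γ' = γ_sat − γ_w while the driving shear stress uses γ_sat:
FS = [c' + γ' z cos²β tanφ'] / [γ_sat z sinβ cosβ]
γ' = 20.8 − 9.81 = 10.99 kN/m³
Numerator = 4.0 + 10.99·4.7·cos²20.6°·tan28.4° = 4.0 + 10.99·4.7·0.8762·0.5407 = 28.471 kPa
Denominator = 20.8·4.7·sin20.6°·cos20.6° = 20.8·4.7·0.3518·0.9361 = 32.197 kPa
FS = 28.471 / 32.197 = 0.884

FS = 0.88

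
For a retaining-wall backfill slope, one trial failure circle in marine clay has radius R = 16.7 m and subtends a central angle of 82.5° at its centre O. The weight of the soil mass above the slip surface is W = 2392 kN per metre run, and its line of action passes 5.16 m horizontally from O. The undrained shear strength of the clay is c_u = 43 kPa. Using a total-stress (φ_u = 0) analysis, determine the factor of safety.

FS = 1.40

Taking moments about the centre O, the resisting moment is provided by the undrained shear strength acting along the arc:
Arc length L_a = R·θ = 16.7·(82.5°·π/180) = 16.7·1.4399 = 24.05 m
M_R = c_u·L_a·R = 43·24.05·16.7 = 17267.6 kN·m/m
M_D = W·d = 2392·5.16 = 12342.7 kN·m/m
FS = M_R / M_D = 17267.6 / 12342.7 = 1.399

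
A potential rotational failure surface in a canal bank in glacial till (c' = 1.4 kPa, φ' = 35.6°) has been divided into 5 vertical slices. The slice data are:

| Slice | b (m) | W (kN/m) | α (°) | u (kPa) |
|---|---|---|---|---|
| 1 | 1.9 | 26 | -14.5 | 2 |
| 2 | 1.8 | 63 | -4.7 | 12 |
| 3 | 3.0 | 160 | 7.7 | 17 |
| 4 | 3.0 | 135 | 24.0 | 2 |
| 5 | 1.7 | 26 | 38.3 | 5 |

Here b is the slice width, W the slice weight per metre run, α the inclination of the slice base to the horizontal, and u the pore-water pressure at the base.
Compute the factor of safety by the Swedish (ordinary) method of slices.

FS = 2.83

Ordinary method of slices: FS = Σ[c'·Δl_i + (W_i cosα_i − u_i·Δl_i)·tanφ'] / Σ W_i sinα_i, with Δl_i = b_i / cosα_i.
Slice 1: Δl = 1.9/cos(-14.5°) = 1.963 m; N'_1 = 26·cos(-14.5°) − 2·1.963 = 21.2; c'Δl = 2.75; W sinα = -6.5
Slice 2: Δl = 1.8/cos(-4.7°) = 1.806 m; N'_2 = 63·cos(-4.7°) − 12·1.806 = 41.1; c'Δl = 2.53; W sinα = -5.2
Slice 3: Δl = 3.0/cos7.7° = 3.027 m; N'_3 = 160·cos7.7° − 17·3.027 = 107.1; c'Δl = 4.24; W sinα = 21.4
Slice 4: Δl = 3.0/cos24.0° = 3.284 m; N'_4 = 135·cos24.0° − 2·3.284 = 116.8; c'Δl = 4.60; W sinα = 54.9
Slice 5: Δl = 1.7/cos38.3° = 2.166 m; N'_5 = 26·cos38.3° − 5·2.166 = 9.6; c'Δl = 3.03; W sinα = 16.1
Σc'Δl = 17.1 kN/m; ΣN' = 295.8 kN/m; ΣW sinα = 80.8 kN/m
Resisting = 17.1 + 295.8·tan35.6° = 17.1 + 211.8 = 228.9 kN/m
FS = 228.9 / 80.8 = 2.833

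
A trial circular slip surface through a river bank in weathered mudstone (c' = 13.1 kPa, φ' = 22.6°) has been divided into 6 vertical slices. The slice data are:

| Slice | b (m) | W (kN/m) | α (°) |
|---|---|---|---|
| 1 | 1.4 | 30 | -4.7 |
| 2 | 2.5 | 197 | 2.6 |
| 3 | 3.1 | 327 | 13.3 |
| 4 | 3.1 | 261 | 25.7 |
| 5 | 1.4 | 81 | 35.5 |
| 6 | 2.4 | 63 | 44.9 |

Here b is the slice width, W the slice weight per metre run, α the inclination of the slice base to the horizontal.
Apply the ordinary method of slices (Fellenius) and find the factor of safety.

FS = 2.01

Ordinary method of slices: FS = Σ[c'·Δl_i + (W_i cosα_i)·tanφ'] / Σ W_i sinα_i, with Δl_i = b_i / cosα_i.
Slice 1: Δl = 1.4/cos(-4.7°) = 1.405 m; N'_1 = 30·cos(-4.7°) = 29.9; c'Δl = 18.40; W sinα = -2.5
Slice 2: Δl = 2.5/cos2.6° = 2.503 m; N'_2 = 197·cos2.6° = 196.8; c'Δl = 32.78; W sinα = 8.9
Slice 3: Δl = 3.1/cos13.3° = 3.185 m; N'_3 = 327·cos13.3° = 318.2; c'Δl = 41.73; W sinα = 75.2
Slice 4: Δl = 3.1/cos25.7° = 3.440 m; N'_4 = 261·cos25.7° = 235.2; c'Δl = 45.07; W sinα = 113.2
Slice 5: Δl = 1.4/cos35.5° = 1.720 m; N'_5 = 81·cos35.5° = 65.9; c'Δl = 22.53; W sinα = 47.0
Slice 6: Δl = 2.4/cos44.9° = 3.388 m; N'_6 = 63·cos44.9° = 44.6; c'Δl = 44.39; W sinα = 44.5
Σc'Δl = 204.9 kN/m; ΣN' = 890.7 kN/m; ΣW sinα = 286.4 kN/m
Resisting = 204.9 + 890.7·tan22.6° = 204.9 + 370.8 = 575.6 kN/m
FS = 575.6 / 286.4 = 2.010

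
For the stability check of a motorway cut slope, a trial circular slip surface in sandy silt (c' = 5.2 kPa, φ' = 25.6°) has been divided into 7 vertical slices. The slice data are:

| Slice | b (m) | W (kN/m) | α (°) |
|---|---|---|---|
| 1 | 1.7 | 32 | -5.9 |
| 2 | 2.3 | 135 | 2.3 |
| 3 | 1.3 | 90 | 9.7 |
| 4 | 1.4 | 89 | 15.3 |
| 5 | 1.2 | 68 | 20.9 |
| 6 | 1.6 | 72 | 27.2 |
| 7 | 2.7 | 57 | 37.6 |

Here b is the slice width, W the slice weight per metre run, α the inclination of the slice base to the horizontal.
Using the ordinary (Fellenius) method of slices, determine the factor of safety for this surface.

FS = 2.38

Ordinary method of slices: FS = Σ[c'·Δl_i + (W_i cosα_i)·tanφ'] / Σ W_i sinα_i, with Δl_i = b_i / cosα_i.
Slice 1: Δl = 1.7/cos(-5.9°) = 1.709 m; N'_1 = 32·cos(-5.9°) = 31.8; c'Δl = 8.89; W sinα = -3.3
Slice 2: Δl = 2.3/cos2.3° = 2.302 m; N'_2 = 135·cos2.3° = 134.9; c'Δl = 11.97; W sinα = 5.4
Slice 3: Δl = 1.3/cos9.7° = 1.319 m; N'_3 = 90·cos9.7° = 88.7; c'Δl = 6.86; W sinα = 15.2
Slice 4: Δl = 1.4/cos15.3° = 1.451 m; N'_4 = 89·cos15.3° = 85.8; c'Δl = 7.55; W sinα = 23.5
Slice 5: Δl = 1.2/cos20.9° = 1.285 m; N'_5 = 68·cos20.9° = 63.5; c'Δl = 6.68; W sinα = 24.3
Slice 6: Δl = 1.6/cos27.2° = 1.799 m; N'_6 = 72·cos27.2° = 64.0; c'Δl = 9.35; W sinα = 32.9
Slice 7: Δl = 2.7/cos37.6° = 3.408 m; N'_7 = 57·cos37.6° = 45.2; c'Δl = 17.72; W sinα = 34.8
Σc'Δl = 69.0 kN/m; ΣN' = 514.0 kN/m; ΣW sinα = 132.7 kN/m
Resisting = 69.0 + 514.0·tan25.6° = 69.0 + 246.3 = 315.3 kN/m
FS = 315.3 / 132.7 = 2.375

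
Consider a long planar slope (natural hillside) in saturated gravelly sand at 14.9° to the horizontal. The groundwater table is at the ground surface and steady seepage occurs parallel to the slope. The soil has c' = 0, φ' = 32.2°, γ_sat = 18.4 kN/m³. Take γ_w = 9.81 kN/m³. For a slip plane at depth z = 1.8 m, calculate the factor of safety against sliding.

FS = 1.10

With seepage parallel to the slope and the water table at the surface, the effective normal stress on the slip plane uses the buoyant unit weight γ' = γ_sat − γ_w while the driving shear stress uses γ_sat:
FS = [c' + γ' z cos²β tanφ'] / [γ_sat z sinβ cosβ]
(For c' = 0 this reduces to FS = (γ'/γ_sat)·tanφ'/tanβ.)
γ' = 18.4 − 9.81 = 8.59 kN/m³
Numerator = 0.0 + 8.59·1.8·cos²14.9°·tan32.2° = 0.0 + 8.59·1.8·0.9339·0.6297 = 9.093 kPa
Denominator = 18.4·1.8·sin14.9°·cos14.9° = 18.4·1.8·0.2571·0.9664 = 8.230 kPa
FS = 9.093 / 8.230 = 1.105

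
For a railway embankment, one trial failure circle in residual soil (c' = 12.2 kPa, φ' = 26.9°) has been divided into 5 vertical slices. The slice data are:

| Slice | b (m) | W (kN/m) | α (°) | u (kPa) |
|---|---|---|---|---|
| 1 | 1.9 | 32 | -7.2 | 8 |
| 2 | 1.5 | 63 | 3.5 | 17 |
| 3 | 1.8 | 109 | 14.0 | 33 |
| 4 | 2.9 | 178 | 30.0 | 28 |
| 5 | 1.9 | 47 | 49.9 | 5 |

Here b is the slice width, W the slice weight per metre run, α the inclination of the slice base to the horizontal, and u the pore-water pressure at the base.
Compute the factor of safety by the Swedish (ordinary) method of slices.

Ordinary method of slices: FS = Σ[c'·Δl_i + (W_i cosα_i − u_i·Δl_i)·tanφ'] / Σ W_i sinα_i, with Δl_i = b_i / cosα_i.
Slice 1: Δl = 1.9/cos(-7.2°) = 1.915 m; N'_1 = 32·cos(-7.2°) − 8·1.915 = 16.4; c'Δl = 23.36; W sinα = -4.0
Slice 2: Δl = 1.5/cos3.5° = 1.503 m; N'_2 = 63·cos3.5° − 17·1.503 = 37.3; c'Δl = 18.33; W sinα = 3.8
Slice 3: Δl = 1.8/cos14.0° = 1.855 m; N'_3 = 109·cos14.0° − 33·1.855 = 44.5; c'Δl = 22.63; W sinα = 26.4
Slice 4: Δl = 2.9/cos30.0° = 3.349 m; N'_4 = 178·cos30.0° − 28·3.349 = 60.4; c'Δl = 40.85; W sinα = 89.0
Slice 5: Δl = 1.9/cos49.9° = 2.950 m; N'_5 = 47·cos49.9° − 5·2.950 = 15.5; c'Δl = 35.99; W sinα = 36.0
Σc'Δl = 141.2 kN/m; ΣN' = 174.2 kN/m; ΣW sinα = 151.2 kN/m
Resisting = 141.2 + 174.2·tan26.9° = 141.2 + 88.4 = 229.6 kN/m
FS = 229.6 / 151.2 = 1.519

FS = 1.52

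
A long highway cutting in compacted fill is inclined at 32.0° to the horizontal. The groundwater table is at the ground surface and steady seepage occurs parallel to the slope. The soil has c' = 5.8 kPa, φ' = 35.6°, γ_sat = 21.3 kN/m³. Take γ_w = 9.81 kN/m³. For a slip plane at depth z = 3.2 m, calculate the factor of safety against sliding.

FS = 0.81

With seepage parallel to the slope and the water table at the surface, the effective normal stress on the slip plane uses the buoyant unit weight γ' = γ_sat − γ_w while the driving shear stress uses γ_sat:
FS = [c' + γ' z cos²β tanφ'] / [γ_sat z sinβ cosβ]
γ' = 21.3 − 9.81 = 11.49 kN/m³
Numerator = 5.8 + 11.49·3.2·cos²32.0°·tan35.6° = 5.8 + 11.49·3.2·0.7192·0.7159 = 24.731 kPa
Denominator = 21.3·3.2·sin32.0°·cos32.0° = 21.3·3.2·0.5299·0.8480 = 30.631 kPa
FS = 24.731 / 30.631 = 0.807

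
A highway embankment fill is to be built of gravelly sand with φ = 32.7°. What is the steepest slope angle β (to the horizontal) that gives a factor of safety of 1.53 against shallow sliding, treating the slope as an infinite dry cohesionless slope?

For an infinite dry cohesionless slope FS = tanφ/tanβ, so tanβ = tanφ / FS.
tanβ = tan32.7° / 1.53 = 0.6420 / 1.53 = 0.4196
β = arctan(0.4196) = 22.76°

β = 22.8°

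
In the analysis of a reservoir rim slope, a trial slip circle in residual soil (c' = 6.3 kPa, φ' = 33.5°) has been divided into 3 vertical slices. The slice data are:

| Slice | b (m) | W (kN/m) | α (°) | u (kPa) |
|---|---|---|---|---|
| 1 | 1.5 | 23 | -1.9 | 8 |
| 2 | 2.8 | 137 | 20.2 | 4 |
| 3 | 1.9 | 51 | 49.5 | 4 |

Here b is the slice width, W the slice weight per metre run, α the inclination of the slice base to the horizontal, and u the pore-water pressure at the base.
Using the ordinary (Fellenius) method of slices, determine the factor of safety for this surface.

Ordinary method of slices: FS = Σ[c'·Δl_i + (W_i cosα_i − u_i·Δl_i)·tanφ'] / Σ W_i sinα_i, with Δl_i = b_i / cosα_i.
Slice 1: Δl = 1.5/cos(-1.9°) = 1.501 m; N'_1 = 23·cos(-1.9°) − 8·1.501 = 11.0; c'Δl = 9.46; W sinα = -0.8
Slice 2: Δl = 2.8/cos20.2° = 2.984 m; N'_2 = 137·cos20.2° − 4·2.984 = 116.6; c'Δl = 18.80; W sinα = 47.3
Slice 3: Δl = 1.9/cos49.5° = 2.926 m; N'_3 = 51·cos49.5° − 4·2.926 = 21.4; c'Δl = 18.43; W sinα = 38.8
Σc'Δl = 46.7 kN/m; ΣN' = 149.0 kN/m; ΣW sinα = 85.3 kN/m
Resisting = 46.7 + 149.0·tan33.5° = 46.7 + 98.6 = 145.3 kN/m
FS = 145.3 / 85.3 = 1.703

FS = 1.70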